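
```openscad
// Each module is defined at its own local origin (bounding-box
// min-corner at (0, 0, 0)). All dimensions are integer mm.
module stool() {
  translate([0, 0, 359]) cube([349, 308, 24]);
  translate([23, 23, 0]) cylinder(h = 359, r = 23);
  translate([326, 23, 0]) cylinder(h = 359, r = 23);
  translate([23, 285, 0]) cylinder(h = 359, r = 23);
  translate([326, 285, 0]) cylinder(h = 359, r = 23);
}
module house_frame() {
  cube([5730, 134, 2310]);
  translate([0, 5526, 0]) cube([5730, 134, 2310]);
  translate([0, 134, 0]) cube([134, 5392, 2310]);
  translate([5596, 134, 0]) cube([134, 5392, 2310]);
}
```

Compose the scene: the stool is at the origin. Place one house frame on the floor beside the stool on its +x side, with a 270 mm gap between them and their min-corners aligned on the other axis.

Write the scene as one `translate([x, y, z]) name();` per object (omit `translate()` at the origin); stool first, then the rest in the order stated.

stool();
translate([619, 0, 0]) house_frame();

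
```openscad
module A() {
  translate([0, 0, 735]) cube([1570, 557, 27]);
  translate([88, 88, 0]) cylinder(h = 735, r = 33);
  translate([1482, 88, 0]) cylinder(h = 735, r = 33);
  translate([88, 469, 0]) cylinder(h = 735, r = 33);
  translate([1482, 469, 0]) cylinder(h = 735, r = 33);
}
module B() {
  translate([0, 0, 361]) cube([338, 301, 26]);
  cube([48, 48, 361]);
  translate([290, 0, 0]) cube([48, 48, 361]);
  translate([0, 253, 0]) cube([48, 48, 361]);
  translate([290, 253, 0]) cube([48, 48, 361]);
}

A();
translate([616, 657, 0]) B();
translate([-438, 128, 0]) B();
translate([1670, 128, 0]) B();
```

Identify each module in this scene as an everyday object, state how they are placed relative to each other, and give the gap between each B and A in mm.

Each stool's nearest face is 100 mm from the table's bounding box.

A is a table. B is a stool. Three stools sit around the table at the +y, −x, +x sides. The gap between each stool and the table is 100 mm.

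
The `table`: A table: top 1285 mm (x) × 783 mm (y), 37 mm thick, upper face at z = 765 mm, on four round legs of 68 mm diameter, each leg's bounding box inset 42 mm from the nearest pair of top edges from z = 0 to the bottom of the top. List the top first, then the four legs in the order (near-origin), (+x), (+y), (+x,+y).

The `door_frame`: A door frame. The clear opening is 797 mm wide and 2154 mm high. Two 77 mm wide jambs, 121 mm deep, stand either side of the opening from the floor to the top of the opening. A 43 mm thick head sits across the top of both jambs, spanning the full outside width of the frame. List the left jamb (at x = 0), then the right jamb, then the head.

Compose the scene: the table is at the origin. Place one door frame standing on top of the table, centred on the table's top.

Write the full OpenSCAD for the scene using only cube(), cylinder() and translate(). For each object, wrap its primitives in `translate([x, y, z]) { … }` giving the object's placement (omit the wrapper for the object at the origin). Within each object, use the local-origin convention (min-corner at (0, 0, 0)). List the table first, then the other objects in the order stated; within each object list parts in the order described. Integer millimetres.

translate([0, 0, 728]) cube([1285, 783, 37]);
translate([76, 76, 0]) cylinder(h = 728, r = 34);
translate([1209, 76, 0]) cylinder(h = 728, r = 34);
translate([76, 707, 0]) cylinder(h = 728, r = 34);
translate([1209, 707, 0]) cylinder(h = 728, r = 34);
translate([167, 331, 765]) {
  cube([77, 121, 2154]);
  translate([874, 0, 0]) cube([77, 121, 2154]);
  translate([0, 0, 2154]) cube([951, 121, 43]);
}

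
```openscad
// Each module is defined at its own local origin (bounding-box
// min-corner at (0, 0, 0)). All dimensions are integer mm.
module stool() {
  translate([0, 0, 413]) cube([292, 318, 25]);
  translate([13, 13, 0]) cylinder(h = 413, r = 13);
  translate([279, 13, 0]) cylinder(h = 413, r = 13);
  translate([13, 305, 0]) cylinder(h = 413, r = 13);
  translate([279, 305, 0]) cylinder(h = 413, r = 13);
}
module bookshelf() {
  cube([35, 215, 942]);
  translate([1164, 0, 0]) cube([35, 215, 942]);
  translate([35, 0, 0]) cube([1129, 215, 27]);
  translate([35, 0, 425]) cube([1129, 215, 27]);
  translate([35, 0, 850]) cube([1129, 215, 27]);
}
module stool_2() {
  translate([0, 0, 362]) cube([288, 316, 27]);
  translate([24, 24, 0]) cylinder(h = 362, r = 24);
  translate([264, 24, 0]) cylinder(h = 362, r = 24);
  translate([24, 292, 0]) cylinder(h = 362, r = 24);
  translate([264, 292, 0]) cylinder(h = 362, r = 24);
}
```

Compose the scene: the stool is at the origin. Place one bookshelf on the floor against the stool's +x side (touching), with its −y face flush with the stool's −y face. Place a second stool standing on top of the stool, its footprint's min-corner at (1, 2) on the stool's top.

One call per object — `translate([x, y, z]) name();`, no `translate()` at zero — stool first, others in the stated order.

stool();
translate([292, 0, 0]) bookshelf();
translate([1, 2, 438]) stool_2();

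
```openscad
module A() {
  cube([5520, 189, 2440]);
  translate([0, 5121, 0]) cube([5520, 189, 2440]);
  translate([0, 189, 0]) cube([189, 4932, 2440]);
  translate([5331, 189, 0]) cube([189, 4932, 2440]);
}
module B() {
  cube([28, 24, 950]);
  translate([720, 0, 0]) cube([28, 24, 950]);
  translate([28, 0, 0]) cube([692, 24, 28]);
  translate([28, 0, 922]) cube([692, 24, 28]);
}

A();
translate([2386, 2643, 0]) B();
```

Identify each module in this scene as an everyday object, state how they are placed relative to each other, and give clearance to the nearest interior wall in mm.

A is a house frame. B is a picture frame. The picture frame sits inside the house frame, centred. The clearance to the nearest interior wall is 2197 mm.

Clearances: x = 2197, y = 2454; minimum 2197 mm.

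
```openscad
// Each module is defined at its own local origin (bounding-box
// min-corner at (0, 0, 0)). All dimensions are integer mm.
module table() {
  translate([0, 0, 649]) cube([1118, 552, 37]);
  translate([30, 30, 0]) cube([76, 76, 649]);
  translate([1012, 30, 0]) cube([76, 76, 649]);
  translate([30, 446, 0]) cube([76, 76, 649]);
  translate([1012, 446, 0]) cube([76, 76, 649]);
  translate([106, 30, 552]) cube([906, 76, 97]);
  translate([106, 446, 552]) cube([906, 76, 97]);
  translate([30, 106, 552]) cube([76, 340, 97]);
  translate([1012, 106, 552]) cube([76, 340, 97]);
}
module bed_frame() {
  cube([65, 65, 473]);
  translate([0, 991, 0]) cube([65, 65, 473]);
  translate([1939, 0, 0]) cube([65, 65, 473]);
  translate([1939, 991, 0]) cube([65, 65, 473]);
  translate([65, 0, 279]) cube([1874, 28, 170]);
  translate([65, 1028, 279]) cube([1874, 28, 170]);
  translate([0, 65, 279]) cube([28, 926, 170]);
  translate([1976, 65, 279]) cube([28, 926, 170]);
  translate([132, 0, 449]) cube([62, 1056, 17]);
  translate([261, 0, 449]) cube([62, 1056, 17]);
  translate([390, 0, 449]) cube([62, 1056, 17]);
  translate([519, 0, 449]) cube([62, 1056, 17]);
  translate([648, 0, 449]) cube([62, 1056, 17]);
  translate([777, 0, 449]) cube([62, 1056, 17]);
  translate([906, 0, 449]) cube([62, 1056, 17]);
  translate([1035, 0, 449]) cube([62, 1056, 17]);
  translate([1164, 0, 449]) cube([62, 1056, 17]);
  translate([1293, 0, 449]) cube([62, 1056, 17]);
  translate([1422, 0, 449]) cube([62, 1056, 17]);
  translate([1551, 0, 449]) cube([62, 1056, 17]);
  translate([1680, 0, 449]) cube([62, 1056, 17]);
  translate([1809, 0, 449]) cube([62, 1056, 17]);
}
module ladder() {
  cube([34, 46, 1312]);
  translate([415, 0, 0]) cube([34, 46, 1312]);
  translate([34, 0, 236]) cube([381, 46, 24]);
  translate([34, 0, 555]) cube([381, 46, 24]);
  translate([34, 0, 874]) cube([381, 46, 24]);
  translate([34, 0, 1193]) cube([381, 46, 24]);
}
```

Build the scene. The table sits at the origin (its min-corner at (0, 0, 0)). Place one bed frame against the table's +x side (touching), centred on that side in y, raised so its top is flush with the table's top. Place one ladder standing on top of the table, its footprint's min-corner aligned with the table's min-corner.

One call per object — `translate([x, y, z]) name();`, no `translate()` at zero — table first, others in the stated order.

table();
translate([1118, -252, 213]) bed_frame();
translate([0, 0, 686]) ladder();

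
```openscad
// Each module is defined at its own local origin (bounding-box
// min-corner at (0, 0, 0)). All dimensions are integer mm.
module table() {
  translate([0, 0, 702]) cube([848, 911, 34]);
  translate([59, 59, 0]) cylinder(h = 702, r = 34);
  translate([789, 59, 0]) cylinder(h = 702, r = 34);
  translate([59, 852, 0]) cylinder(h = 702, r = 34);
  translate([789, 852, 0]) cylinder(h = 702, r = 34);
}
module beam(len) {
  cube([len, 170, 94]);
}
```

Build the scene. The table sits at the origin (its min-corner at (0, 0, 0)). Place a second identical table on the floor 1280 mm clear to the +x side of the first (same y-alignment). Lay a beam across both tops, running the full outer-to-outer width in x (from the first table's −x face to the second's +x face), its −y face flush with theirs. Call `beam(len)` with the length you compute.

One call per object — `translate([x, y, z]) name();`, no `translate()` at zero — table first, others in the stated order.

table();
translate([2128, 0, 0]) table();
translate([0, 0, 736]) beam(2976);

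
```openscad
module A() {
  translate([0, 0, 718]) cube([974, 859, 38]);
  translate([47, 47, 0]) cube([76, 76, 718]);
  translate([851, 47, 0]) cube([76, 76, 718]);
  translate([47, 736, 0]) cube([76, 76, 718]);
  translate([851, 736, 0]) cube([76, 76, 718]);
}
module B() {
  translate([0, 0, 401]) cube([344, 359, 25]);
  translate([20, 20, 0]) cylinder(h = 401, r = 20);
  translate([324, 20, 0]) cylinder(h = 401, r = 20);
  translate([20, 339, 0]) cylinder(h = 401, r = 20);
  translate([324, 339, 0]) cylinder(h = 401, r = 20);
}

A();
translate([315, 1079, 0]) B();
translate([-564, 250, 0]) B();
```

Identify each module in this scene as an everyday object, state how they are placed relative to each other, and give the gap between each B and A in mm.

Each stool's nearest face is 220 mm from the table's bounding box.

A is a table. B is a stool. Two stools sit around the table at the +y, −x sides. The gap between each stool and the table is 220 mm.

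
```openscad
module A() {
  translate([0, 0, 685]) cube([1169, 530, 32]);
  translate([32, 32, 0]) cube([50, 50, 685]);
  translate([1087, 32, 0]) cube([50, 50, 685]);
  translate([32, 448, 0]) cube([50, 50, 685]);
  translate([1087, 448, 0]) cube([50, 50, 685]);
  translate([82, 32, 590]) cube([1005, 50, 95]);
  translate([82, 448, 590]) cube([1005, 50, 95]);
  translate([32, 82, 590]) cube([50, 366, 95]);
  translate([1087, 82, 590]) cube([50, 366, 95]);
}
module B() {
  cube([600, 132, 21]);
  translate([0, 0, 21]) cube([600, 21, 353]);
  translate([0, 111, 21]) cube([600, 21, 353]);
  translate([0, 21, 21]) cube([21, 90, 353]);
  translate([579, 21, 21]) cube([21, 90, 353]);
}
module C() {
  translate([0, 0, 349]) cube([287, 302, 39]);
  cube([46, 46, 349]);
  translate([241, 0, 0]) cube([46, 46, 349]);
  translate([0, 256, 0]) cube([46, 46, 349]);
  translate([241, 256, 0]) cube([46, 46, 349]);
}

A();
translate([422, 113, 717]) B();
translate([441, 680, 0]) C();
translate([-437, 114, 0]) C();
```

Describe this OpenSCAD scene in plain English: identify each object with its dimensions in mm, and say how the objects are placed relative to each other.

A is a table with a 1169×530 mm rectangular top, 32 mm thick, top surface at z = 717 mm, supported by four 50×50 mm square legs, each inset 32 mm from the nearest pair of top edges, running from the floor. Four apron rails, 50 mm thick and 95 mm tall, run between adjacent legs with their top edges flush with the underside of the top and their outer faces flush with the legs' outer faces.

B is an open storage box with external size 600×132×374 mm and wall thickness 21 mm (the base is also 21 mm thick). The base covers the whole footprint; the four walls stand on the base, with the y-facing walls full-width and the x-facing walls fitting between their inner faces.

C is a simple wooden stool: a rectangular seat 287 mm (x) by 302 mm (y), 39 mm thick, top face at z = 388 mm, on four square legs, each 46×46 mm in cross-section. The legs rest on z = 0, each flush with a corner of the seat.

The open box is on top of the table. Two stools sit around the table at the +y, −x sides.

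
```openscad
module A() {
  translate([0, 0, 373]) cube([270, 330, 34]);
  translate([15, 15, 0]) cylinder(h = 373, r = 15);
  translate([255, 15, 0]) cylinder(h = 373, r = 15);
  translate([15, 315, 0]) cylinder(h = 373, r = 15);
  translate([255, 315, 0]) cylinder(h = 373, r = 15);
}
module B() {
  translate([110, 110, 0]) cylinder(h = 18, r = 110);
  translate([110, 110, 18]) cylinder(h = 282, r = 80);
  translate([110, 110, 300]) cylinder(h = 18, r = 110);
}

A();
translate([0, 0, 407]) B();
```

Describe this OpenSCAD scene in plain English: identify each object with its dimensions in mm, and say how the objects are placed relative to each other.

A is a simple wooden stool: a rectangular seat 270 mm (x) by 330 mm (y), 34 mm thick, top face at z = 407 mm, on four round legs, each 30 mm in diameter. The legs rest on z = 0, each leg's axis is inset half a diameter from the nearest pair of seat edges (so the leg's bounding box is flush with the corner).

B is a spool: two coaxial disc flanges of radius 110 mm and thickness 18 mm, joined by a core cylinder of radius 80 mm and height 282 mm. The lower flange rests on z = 0 and the three cylinders share a vertical axis.

The spool is on top of the stool.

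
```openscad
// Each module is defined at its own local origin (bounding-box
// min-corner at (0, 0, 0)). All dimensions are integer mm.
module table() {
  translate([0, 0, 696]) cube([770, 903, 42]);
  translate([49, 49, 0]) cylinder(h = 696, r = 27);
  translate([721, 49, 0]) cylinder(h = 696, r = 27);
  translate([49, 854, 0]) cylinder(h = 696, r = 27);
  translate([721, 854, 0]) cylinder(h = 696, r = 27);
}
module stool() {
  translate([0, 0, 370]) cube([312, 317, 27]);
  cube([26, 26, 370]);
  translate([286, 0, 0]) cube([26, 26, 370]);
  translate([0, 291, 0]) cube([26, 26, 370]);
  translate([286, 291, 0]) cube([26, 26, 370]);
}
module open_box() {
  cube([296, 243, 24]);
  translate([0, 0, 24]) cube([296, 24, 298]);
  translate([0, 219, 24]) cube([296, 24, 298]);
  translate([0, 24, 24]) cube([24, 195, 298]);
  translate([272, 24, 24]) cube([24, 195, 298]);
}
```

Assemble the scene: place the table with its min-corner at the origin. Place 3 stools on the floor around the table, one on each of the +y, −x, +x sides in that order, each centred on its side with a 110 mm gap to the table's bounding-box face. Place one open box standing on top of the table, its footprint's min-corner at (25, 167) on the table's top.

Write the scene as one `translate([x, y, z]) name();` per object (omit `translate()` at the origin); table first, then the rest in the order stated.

table();
translate([229, 1013, 0]) stool();
translate([-422, 293, 0]) stool();
translate([880, 293, 0]) stool();
translate([25, 167, 738]) open_box();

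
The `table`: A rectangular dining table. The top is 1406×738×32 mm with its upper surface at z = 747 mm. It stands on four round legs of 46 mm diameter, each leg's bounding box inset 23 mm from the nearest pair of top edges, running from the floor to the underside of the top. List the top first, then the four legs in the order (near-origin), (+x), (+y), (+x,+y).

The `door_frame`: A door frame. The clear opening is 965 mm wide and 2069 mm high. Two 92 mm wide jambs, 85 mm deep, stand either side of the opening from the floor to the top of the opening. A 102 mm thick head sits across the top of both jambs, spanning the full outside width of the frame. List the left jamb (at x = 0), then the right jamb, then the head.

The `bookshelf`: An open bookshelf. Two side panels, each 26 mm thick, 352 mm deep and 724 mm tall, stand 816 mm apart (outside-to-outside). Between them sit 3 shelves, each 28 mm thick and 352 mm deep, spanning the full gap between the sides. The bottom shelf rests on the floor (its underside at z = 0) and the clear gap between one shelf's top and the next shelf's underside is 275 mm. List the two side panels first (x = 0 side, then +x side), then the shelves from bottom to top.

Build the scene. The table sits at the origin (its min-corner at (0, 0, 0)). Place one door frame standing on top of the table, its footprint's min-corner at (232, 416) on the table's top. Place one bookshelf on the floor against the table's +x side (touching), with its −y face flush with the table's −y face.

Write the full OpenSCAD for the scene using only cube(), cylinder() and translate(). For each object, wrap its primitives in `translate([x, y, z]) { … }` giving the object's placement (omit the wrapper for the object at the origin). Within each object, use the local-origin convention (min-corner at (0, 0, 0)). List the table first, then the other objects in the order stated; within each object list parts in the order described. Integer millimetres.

translate([0, 0, 715]) cube([1406, 738, 32]);
translate([46, 46, 0]) cylinder(h = 715, r = 23);
translate([1360, 46, 0]) cylinder(h = 715, r = 23);
translate([46, 692, 0]) cylinder(h = 715, r = 23);
translate([1360, 692, 0]) cylinder(h = 715, r = 23);
translate([232, 416, 747]) {
  cube([92, 85, 2069]);
  translate([1057, 0, 0]) cube([92, 85, 2069]);
  translate([0, 0, 2069]) cube([1149, 85, 102]);
}
translate([1406, 0, 0]) {
  cube([26, 352, 724]);
  translate([790, 0, 0]) cube([26, 352, 724]);
  translate([26, 0, 0]) cube([764, 352, 28]);
  translate([26, 0, 303]) cube([764, 352, 28]);
  translate([26, 0, 606]) cube([764, 352, 28]);
}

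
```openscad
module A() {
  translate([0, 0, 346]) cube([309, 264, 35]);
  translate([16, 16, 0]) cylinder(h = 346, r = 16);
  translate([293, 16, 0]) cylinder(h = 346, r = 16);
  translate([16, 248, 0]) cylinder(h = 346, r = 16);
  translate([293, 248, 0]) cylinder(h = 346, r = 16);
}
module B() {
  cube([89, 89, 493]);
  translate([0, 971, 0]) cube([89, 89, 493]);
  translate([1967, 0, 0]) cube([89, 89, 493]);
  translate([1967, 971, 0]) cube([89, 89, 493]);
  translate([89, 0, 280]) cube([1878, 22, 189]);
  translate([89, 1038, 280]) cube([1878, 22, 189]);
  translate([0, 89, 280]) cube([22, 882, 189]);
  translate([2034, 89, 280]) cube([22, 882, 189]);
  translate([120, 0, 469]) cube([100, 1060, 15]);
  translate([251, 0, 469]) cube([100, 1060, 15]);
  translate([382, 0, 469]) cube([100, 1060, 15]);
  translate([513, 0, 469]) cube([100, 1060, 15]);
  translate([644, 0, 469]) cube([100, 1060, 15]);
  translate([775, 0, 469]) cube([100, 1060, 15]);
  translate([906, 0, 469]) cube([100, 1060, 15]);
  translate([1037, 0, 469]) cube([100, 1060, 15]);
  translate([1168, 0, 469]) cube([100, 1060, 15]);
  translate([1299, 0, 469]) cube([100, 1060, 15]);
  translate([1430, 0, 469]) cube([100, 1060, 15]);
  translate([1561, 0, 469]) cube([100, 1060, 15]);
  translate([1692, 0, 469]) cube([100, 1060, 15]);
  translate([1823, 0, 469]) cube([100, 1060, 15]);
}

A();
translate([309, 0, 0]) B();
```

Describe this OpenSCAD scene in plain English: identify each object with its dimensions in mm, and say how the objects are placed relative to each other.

A is a simple wooden stool: a rectangular seat 309 mm (x) by 264 mm (y), 35 mm thick, top face at z = 381 mm, on four round legs, each 32 mm in diameter. The legs rest on z = 0, each leg's axis is inset half a diameter from the nearest pair of seat edges (so the leg's bounding box is flush with the corner).

B is a bed frame 2056 mm long (x) by 1060 mm wide (y). Four 89×89 mm corner posts, 493 mm tall, at the corners of the footprint. Four rails of 22 mm thickness and 189 mm height run between adjacent posts with their undersides at z = 280 mm, their outer faces flush with the outside of the frame (the two x-running rails run between the posts' inner faces; the two y-running rails run between the posts' inner faces). 14 slats, each 100 mm wide (x) and 15 mm thick, lie across the top of the two x-running rails, running the full 1060 mm width of the frame in y; the slats are evenly spaced along x between the inner faces of the end posts with equal gaps (rounded down to the nearest mm) at the −x end and between each pair — any rounding remainder accumulates at the +x end.

The bed frame is against the stool's +x side, with their −y faces flush.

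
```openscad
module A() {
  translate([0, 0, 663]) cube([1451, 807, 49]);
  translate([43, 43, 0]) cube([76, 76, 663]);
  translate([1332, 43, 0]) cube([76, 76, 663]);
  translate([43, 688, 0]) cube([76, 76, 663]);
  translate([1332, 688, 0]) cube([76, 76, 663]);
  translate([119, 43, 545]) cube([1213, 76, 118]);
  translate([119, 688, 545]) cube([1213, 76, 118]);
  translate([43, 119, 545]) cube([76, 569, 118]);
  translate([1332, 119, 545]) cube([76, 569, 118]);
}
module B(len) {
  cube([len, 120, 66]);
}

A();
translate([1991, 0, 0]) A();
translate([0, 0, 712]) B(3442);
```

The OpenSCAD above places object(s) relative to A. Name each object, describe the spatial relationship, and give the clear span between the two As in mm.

A is a table. B is a beam. A beam spans the tops of two tables. The clear span between the two tables is 540 mm.

Second table starts at x = 1991; first ends at x = 1451; clear span = 1991 − 1451 = 540 mm.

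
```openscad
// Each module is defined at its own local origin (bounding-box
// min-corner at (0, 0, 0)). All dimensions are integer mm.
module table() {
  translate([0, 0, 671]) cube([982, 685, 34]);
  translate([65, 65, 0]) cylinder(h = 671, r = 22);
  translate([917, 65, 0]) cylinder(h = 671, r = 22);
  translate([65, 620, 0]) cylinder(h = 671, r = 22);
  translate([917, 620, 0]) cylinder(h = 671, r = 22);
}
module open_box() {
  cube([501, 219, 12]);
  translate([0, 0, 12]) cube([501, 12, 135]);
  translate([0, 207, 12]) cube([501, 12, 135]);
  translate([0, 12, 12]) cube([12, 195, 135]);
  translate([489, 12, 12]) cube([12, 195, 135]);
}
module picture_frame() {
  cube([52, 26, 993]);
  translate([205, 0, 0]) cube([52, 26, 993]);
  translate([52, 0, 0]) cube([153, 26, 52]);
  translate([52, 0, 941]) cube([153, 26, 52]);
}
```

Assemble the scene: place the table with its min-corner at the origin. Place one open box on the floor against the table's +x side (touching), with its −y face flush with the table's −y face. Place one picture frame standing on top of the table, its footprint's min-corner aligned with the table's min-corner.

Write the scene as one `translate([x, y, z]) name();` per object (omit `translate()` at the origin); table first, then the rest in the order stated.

table();
translate([982, 0, 0]) open_box();
translate([0, 0, 705]) picture_frame();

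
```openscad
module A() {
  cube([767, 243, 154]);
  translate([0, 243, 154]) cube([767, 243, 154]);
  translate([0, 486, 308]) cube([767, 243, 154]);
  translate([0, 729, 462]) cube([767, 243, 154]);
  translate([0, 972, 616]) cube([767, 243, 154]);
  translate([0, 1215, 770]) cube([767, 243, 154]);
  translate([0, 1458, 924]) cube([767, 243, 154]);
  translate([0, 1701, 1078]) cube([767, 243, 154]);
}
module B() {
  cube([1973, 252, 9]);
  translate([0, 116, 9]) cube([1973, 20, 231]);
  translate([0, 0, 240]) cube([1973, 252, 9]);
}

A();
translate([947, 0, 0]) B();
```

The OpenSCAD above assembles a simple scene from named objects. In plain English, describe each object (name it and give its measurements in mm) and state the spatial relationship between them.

A is a straight staircase of 8 solid steps. Each step is 767 mm wide (x), 243 mm deep (y, the going) and 154 mm tall (the rise). The first step rests on the floor; each subsequent step sits one going further in +y and one rise higher in +z, directly behind and above the previous step with no overlap.

B is an I-beam lying along x, 1973 mm long. Overall section height 249 mm. Two flanges 252 mm wide (y) and 9 mm thick, one on the floor and one at the top; a web 20 mm thick runs between them, centred on the flange width.

The I-beam is on the floor beside the staircase on its +x side.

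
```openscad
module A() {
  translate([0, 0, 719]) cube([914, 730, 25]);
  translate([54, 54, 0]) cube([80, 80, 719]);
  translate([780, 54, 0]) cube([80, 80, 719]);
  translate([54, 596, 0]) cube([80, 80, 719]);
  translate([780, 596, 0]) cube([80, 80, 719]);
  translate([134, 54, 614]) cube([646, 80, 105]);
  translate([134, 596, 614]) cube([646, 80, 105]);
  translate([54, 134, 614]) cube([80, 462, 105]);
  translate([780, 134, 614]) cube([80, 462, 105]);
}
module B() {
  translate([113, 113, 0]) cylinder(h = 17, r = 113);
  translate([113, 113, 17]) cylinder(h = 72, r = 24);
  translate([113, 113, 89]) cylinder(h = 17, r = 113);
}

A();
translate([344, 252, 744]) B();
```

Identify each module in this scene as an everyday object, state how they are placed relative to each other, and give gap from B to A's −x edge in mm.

The spool's min-x is at 344; the table's min-x is 0; gap = 344 mm.

A is a table. B is a spool. The spool is on top of the table, centred. The gap from the spool to the table's −x edge is 344 mm.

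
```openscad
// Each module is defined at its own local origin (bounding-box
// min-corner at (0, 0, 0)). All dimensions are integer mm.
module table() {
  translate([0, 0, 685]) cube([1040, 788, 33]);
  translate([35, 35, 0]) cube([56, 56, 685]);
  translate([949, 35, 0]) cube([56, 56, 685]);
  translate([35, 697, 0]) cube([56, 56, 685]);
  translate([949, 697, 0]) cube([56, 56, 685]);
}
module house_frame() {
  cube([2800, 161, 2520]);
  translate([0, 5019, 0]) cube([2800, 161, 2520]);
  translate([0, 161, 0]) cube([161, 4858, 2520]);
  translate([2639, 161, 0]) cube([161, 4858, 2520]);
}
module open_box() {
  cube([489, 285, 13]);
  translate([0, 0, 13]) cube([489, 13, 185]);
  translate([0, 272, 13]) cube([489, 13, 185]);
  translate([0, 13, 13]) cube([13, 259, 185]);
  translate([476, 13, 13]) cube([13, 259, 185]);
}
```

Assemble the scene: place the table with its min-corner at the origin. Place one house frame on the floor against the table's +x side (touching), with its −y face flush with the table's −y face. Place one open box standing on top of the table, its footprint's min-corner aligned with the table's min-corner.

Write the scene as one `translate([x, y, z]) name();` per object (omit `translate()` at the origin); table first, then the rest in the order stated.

table();
translate([1040, 0, 0]) house_frame();
translate([0, 0, 718]) open_box();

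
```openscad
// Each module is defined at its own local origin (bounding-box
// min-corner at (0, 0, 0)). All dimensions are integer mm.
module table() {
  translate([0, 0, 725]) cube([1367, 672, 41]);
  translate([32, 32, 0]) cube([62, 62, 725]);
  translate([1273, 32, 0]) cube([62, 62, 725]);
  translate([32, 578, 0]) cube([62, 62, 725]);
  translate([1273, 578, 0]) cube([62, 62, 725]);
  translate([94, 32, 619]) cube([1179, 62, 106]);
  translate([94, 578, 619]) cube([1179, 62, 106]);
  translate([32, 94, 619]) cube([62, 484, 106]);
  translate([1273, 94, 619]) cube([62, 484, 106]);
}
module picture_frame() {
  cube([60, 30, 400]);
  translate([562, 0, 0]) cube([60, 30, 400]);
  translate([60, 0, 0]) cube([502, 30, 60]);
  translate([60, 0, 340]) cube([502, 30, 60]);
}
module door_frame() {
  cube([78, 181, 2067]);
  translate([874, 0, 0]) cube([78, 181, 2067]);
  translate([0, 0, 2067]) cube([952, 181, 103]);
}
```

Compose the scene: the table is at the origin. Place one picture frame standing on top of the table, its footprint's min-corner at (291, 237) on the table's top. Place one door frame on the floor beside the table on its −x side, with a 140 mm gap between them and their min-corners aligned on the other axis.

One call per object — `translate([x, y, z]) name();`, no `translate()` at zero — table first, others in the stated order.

table();
translate([291, 237, 766]) picture_frame();
translate([-1092, 0, 0]) door_frame();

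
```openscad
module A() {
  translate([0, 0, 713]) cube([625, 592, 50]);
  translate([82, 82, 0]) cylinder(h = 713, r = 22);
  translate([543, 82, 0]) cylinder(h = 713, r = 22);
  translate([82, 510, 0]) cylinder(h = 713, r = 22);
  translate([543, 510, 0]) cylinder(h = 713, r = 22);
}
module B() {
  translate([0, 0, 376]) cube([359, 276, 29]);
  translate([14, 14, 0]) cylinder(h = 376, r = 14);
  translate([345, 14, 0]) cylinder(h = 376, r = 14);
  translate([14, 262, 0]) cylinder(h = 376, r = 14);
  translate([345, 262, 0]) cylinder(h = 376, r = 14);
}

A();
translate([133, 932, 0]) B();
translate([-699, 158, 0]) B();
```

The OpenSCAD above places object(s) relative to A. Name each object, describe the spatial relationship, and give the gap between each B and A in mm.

A is a table. B is a stool. Two stools sit around the table at the +y, −x sides. The gap between each stool and the table is 340 mm.

Each stool's nearest face is 340 mm from the table's bounding box.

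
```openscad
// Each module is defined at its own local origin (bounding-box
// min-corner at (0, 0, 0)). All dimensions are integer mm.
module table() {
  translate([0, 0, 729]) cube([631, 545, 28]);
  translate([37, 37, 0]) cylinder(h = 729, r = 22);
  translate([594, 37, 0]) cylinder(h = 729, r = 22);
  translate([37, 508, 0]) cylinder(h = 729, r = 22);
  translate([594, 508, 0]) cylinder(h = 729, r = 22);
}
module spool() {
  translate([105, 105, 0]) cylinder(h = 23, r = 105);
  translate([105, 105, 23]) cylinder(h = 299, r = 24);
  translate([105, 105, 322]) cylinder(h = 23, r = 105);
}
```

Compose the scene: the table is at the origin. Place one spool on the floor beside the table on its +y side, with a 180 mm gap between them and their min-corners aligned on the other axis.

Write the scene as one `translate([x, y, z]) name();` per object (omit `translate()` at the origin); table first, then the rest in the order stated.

table();
translate([0, 725, 0]) spool();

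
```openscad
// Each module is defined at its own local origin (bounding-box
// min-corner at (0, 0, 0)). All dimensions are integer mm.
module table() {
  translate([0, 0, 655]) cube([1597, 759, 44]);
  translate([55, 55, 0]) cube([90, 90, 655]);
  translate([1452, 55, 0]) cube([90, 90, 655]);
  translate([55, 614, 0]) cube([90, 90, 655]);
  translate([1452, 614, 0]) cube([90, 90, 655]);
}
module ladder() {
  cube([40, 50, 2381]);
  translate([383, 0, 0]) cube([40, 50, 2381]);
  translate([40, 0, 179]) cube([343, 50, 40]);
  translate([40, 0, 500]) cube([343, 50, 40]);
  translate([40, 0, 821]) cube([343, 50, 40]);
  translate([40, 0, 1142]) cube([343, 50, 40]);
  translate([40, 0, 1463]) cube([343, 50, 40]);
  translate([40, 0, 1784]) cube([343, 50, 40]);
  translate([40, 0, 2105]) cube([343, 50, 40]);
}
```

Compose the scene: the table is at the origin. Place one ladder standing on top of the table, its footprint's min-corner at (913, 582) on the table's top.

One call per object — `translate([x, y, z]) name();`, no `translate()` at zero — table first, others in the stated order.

table();
translate([913, 582, 699]) ladder();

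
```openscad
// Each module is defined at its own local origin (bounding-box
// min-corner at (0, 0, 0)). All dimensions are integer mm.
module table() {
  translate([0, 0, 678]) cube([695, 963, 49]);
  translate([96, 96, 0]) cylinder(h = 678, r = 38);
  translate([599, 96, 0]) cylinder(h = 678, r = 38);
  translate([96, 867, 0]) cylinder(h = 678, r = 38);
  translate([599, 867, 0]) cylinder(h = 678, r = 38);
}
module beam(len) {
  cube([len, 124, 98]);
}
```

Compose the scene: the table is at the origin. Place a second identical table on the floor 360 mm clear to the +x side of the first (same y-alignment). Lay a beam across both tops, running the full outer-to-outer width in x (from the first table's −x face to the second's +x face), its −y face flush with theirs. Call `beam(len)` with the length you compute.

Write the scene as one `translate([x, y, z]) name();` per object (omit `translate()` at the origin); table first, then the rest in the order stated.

table();
translate([1055, 0, 0]) table();
translate([0, 0, 727]) beam(1750);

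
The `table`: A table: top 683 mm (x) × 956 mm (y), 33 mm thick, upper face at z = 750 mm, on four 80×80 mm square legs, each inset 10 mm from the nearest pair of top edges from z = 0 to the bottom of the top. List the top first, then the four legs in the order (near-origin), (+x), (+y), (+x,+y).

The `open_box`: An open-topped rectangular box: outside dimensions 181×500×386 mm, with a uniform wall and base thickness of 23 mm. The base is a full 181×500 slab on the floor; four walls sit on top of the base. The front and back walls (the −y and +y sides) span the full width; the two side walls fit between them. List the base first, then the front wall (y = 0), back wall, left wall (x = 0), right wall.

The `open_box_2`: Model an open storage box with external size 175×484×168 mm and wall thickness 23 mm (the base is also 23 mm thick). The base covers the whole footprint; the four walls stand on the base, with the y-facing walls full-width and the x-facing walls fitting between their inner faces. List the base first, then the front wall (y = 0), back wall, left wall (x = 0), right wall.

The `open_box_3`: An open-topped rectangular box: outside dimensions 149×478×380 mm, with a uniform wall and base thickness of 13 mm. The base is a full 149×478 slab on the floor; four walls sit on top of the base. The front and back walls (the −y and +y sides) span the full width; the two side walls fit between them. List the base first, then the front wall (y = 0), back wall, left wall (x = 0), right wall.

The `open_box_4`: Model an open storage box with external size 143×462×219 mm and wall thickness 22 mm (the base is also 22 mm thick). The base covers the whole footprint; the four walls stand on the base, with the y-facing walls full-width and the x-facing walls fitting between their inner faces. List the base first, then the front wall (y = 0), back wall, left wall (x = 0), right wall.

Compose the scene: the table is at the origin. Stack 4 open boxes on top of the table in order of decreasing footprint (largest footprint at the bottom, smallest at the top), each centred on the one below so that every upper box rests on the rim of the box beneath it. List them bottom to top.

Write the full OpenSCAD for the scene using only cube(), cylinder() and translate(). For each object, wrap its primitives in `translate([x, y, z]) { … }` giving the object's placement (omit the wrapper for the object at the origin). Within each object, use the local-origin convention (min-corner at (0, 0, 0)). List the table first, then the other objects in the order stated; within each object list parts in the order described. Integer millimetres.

translate([0, 0, 717]) cube([683, 956, 33]);
translate([10, 10, 0]) cube([80, 80, 717]);
translate([593, 10, 0]) cube([80, 80, 717]);
translate([10, 866, 0]) cube([80, 80, 717]);
translate([593, 866, 0]) cube([80, 80, 717]);
translate([251, 228, 750]) {
  cube([181, 500, 23]);
  translate([0, 0, 23]) cube([181, 23, 363]);
  translate([0, 477, 23]) cube([181, 23, 363]);
  translate([0, 23, 23]) cube([23, 454, 363]);
  translate([158, 23, 23]) cube([23, 454, 363]);
}
translate([254, 236, 1136]) {
  cube([175, 484, 23]);
  translate([0, 0, 23]) cube([175, 23, 145]);
  translate([0, 461, 23]) cube([175, 23, 145]);
  translate([0, 23, 23]) cube([23, 438, 145]);
  translate([152, 23, 23]) cube([23, 438, 145]);
}
translate([267, 239, 1304]) {
  cube([149, 478, 13]);
  translate([0, 0, 13]) cube([149, 13, 367]);
  translate([0, 465, 13]) cube([149, 13, 367]);
  translate([0, 13, 13]) cube([13, 452, 367]);
  translate([136, 13, 13]) cube([13, 452, 367]);
}
translate([270, 247, 1684]) {
  cube([143, 462, 22]);
  translate([0, 0, 22]) cube([143, 22, 197]);
  translate([0, 440, 22]) cube([143, 22, 197]);
  translate([0, 22, 22]) cube([22, 418, 197]);
  translate([121, 22, 22]) cube([22, 418, 197]);
}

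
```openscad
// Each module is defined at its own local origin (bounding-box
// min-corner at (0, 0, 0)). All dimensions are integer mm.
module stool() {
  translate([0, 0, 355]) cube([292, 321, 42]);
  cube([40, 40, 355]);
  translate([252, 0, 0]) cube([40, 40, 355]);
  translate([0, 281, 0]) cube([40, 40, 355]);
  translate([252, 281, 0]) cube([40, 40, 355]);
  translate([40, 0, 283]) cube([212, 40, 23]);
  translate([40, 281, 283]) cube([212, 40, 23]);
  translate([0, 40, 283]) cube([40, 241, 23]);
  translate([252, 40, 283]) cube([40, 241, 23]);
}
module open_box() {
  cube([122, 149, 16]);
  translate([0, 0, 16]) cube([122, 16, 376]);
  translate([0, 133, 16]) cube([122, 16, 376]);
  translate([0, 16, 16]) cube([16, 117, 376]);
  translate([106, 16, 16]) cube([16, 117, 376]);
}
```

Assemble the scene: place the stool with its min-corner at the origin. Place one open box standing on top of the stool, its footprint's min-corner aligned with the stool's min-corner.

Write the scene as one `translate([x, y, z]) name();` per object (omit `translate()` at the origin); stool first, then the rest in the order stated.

stool();
translate([0, 0, 397]) open_box();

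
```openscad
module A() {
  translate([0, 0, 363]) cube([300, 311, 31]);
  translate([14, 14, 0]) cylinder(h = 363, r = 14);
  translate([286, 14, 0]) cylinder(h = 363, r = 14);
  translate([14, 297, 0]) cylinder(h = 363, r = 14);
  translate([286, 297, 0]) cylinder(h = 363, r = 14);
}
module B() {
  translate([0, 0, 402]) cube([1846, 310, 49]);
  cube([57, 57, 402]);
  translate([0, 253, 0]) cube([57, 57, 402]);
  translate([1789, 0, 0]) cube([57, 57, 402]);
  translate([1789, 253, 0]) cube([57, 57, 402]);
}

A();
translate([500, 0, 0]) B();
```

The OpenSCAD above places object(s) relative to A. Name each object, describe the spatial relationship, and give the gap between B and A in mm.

The bench's nearest face is 200 mm from the stool's +x face.

A is a stool. B is a bench. The bench is on the floor beside the stool on its +x side. The gap between the bench and the stool is 200 mm.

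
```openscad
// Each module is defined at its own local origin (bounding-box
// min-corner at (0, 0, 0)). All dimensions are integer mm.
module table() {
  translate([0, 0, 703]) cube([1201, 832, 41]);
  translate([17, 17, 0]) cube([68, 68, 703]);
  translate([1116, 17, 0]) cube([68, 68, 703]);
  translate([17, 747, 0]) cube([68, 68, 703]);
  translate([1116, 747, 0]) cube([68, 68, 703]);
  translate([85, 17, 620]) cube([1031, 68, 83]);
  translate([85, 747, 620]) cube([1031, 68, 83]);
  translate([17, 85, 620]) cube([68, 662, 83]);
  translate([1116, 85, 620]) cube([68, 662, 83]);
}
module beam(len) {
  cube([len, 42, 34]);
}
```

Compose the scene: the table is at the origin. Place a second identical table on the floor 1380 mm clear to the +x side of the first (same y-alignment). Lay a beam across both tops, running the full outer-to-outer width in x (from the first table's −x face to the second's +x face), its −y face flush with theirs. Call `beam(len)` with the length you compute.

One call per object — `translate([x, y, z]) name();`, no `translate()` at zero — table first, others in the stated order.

table();
translate([2581, 0, 0]) table();
translate([0, 0, 744]) beam(3782);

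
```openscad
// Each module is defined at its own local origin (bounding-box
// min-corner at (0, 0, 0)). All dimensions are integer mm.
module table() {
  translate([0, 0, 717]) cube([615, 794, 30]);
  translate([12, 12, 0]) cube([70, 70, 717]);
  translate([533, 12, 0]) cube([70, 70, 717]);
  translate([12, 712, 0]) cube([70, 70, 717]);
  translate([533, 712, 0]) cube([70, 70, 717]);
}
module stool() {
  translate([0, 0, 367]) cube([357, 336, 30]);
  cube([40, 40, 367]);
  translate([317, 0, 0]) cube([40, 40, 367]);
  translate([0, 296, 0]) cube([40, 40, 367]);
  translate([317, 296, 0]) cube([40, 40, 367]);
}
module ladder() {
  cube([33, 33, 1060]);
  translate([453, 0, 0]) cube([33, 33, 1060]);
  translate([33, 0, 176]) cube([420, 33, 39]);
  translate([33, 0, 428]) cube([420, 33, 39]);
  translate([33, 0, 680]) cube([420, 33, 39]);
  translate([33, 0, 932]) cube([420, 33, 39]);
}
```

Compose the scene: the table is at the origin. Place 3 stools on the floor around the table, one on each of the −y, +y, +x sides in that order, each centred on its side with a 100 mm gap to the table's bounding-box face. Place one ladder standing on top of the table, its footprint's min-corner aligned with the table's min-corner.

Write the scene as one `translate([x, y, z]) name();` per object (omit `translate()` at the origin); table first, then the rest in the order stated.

table();
translate([129, -436, 0]) stool();
translate([129, 894, 0]) stool();
translate([715, 229, 0]) stool();
translate([0, 0, 747]) ladder();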